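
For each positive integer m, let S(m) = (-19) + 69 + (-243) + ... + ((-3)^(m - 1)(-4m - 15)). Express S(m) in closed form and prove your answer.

S(m) = (-3)^m(m + 4) - 4

We claim S(m) = (-3)^m(m + 4) - 4 for all m ≥ 1.
For the base case m = 1: S(1) = -19, and the closed form gives -19. They agree.
Inductive step: suppose the statement holds for some k ≥ 1, so S(k) = (-3)^k(k + 4) - 4.
Then S(k+1) = S(k) + ((-3)^k(-4k - 19)) = ((-3)^k(k + 4) - 4) + ((-3)^k(-4k - 19)).
Simplifying, S(k+1) = -3(-3)^k·k - 15(-3)^k - 4 = (-3)^(k+1)((k+1) + 4) - 4,
which is the closed form with m = k+1.
This completes the induction.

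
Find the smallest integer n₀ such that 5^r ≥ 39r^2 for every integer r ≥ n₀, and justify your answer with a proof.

n₀ = 4

At r = 3: 125 < 351, so the inequality fails and n₀ ≥ 4. We prove 5^r ≥ 39r^2 for all r ≥ 4.
Base step (r = 4): 5^r = 625 and 39r^2 = 624, so 625 ≥ 624.
Suppose the result is true for r = p, so 5^p ≥ 39p^2.
Then 5^(p + 1) = 5·(5^p) ≥ 5·(39p^2).
Also, for p ≥ 4 we have 5·(39p^2) ≥ 39(p+1)^2, since 5 ≥ (1 + 1/p)^2 for all p ≥ 4.
Combining, 5^(p + 1) ≥ 39(p+1)^2.
This completes the induction.
Hence the smallest such n₀ is 4.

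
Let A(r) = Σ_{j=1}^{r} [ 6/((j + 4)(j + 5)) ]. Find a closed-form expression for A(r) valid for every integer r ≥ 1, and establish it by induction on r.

We claim A(r) = 6r/(5(r + 5)) for all r ≥ 1.
When r = 1: A(1) = 1/5, and the closed form gives 1/5. They agree.
Suppose the result is true for r = j, so A(j) = 6j/(5(j + 5)).
Then A(j+1) = A(j) + (6/((j + 5)(j + 6))) = (6j/(5(j + 5))) + (6/((j + 5)(j + 6))).
Simplifying, A(j+1) = 6(j + 1)/(5(j + 6)) = 6(j+1)/(5((j+1) + 5)),
which is the closed form with r = j+1.
By induction, the statement is established for all r ≥ 1.

A(r) = 6r/(5(r + 5))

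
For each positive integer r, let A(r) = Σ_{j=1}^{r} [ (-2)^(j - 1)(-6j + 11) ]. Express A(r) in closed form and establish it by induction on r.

We claim A(r) = (-2)^r(2r - 3) + 3 for all r ≥ 1.
For the base case r = 1: A(1) = 5, and the closed form gives 5. They agree.
Suppose the result is true for r = j, so A(j) = (-2)^j(2j - 3) + 3.
Then A(j+1) = A(j) + ((-2)^j(-6j + 5)) = ((-2)^j(2j - 3) + 3) + ((-2)^j(-6j + 5)).
Simplifying, A(j+1) = -(-2)^(j + 1) - (-2)^(j + 2)j + 3 = (-2)^(j+1)(2(j+1) - 3) + 3,
which is the closed form with r = j+1.
By induction, the statement is established for all r ≥ 1.

A(r) = (-2)^r(2r - 3) + 3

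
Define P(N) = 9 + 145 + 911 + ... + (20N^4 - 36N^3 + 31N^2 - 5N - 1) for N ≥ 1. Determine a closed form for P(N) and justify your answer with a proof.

P(N) = N(4N^4 + N^3 - N^2 + 4N + 1)

We claim P(N) = N(4N^4 + N^3 - N^2 + 4N + 1) for all N ≥ 1.
For the base case N = 1: P(1) = 9, and the closed form gives 9. They agree.
Inductive step: suppose the statement holds for some j ≥ 1, so P(j) = j(4j^4 + j^3 - j^2 + 4j + 1).
Then P(j+1) = P(j) + (20j^4 + 44j^3 + 43j^2 + 29j + 9) = (j(4j^4 + j^3 - j^2 + 4j + 1)) + (20j^4 + 44j^3 + 43j^2 + 29j + 9).
Simplifying, P(j+1) = (j + 1)(4j^4 + 17j^3 + 26j^2 + 21j + 9) = (j+1)(4(j+1)^4 + (j+1)^3 - (j+1)^2 + 4(j+1) + 1),
which is the closed form with N = j+1.
By the principle of mathematical induction, the result holds for all N ≥ 1.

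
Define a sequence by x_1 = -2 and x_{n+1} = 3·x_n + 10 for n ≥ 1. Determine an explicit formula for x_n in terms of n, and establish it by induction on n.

Computing the first terms: x_1 = -2, x_2 = 4, x_3 = 22. This suggests x_n = 3^n - 5.
Base step (n = 1): the formula gives -2 = -2 = x_1.
Inductive step: assume the claim holds for n = p, so x_p = 3^p - 5.
Then x_{p+1} = 3·x_p + 10 = 3·(3^p - 5) + 10 = 3^(p + 1) - 5,
which is the claimed formula at n = p+1.
Hence, by induction on n, the claim holds for every n ≥ 1.

x_n = 3^n - 5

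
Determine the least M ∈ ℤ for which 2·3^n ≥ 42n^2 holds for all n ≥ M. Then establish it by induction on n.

M = 7

At n = 6: 1458 < 1512, so the inequality fails and M ≥ 7. We prove 2·3^n ≥ 42n^2 for all n ≥ 7.
When n = 7: 2·3^n = 4374 and 42n^2 = 2058, so 4374 ≥ 2058.
For the inductive step, assume it holds for an arbitrary p ≥ 7, so 2·3^p ≥ 42p^2.
Then 2·3^(p + 1) = 3·(2·3^p) ≥ 3·(42p^2).
Also, for p ≥ 7 we have 3·(42p^2) ≥ 42(p+1)^2, since 3 ≥ (1 + 1/p)^2 for all p ≥ 7.
Combining, 2·3^(p + 1) ≥ 42(p+1)^2.
By the principle of mathematical induction, the result holds for all n ≥ 7.
Hence the smallest such M is 7.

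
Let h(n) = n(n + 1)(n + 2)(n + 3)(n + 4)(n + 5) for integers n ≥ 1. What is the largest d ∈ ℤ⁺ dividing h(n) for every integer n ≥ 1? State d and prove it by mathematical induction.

d = 720

Computing the first values: h(1) = 720 and h(2) = 5040; gcd(720, 5040) = 720, so d ≤ 720.
We prove 720 | n(n + 1)(n + 2)(n + 3)(n + 4)(n + 5) for all n ≥ 1 by induction on n.
Base case (n = 1): h(1) = 720 = 720·(1), so 720 | h(1).
For the inductive step, assume it holds for an arbitrary p ≥ 1, i.e. 720 | h(p). Then
h(p+1) − h(p) = (p+1)·(p+2)·(p+3)·(p+4)·(p+5)·(p+6) − p·(p+1)·(p+2)·(p+3)·(p+4)·(p+5) = (p+1)·(p+2)·(p+3)·(p+4)·(p+5)·[(p+6) − p] = 6·(p+1)·(p+2)·(p+3)·(p+4)·(p+5). The product of 5 consecutive integers is divisible by (5)! = 120, so h(p+1) − h(p) is divisible by 6·120 = 720. By the inductive hypothesis 720 | h(p), hence 720 | h(p+1).
This completes the induction.
Therefore the largest such d is 720.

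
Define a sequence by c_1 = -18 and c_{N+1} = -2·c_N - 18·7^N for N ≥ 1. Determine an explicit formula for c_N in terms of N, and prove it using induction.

Computing the first terms: c_1 = -18, c_2 = -90, c_3 = -702. This suggests c_N = -(-2)^(N + 1) - 2·7^N.
When N = 1: the formula gives -18 = -18 = c_1.
For the inductive step, assume it holds for an arbitrary j ≥ 1, so c_j = -(-2)^(j + 1) - 2·7^j.
Then c_{j+1} = -2·c_j - 18·7^j = -2·(-(-2)^(j + 1) - 2·7^j) - 18·7^j = -(-2)^(j + 2) - 2·7^(j + 1) = -(-2)^((j+1) + 1) - 2·7^(j+1),
which is the claimed formula at N = j+1.
Hence, by induction on N, the claim holds for every N ≥ 1.

c_N = -(-2)^(N + 1) - 2·7^N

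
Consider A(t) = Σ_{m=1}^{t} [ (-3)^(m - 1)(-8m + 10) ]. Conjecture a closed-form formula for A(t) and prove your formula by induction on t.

A(t) = 2(-3)^t(t - 1) + 2

We claim A(t) = 2(-3)^t(t - 1) + 2 for all t ≥ 1.
Base case (t = 1): A(1) = 2, and the closed form gives 2. They agree.
Inductive step: assume the claim holds for t = m, so A(m) = 2(-3)^m(m - 1) + 2.
Then A(m+1) = A(m) + ((-3)^m(-8m + 2)) = (2(-3)^m(m - 1) + 2) + ((-3)^m(-8m + 2)).
Simplifying, A(m+1) = -6(-3)^m·m + 2 = 2(-3)^(m+1)((m+1) - 1) + 2,
which is the closed form with t = m+1.
This completes the induction.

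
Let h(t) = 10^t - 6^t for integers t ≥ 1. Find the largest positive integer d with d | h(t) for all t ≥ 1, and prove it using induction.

d = 4

Computing the first values: h(1) = 4 and h(2) = 64; gcd(4, 64) = 4, so d ≤ 4.
We prove 4 | 10^t - 6^t for all t ≥ 1 by induction on t.
For the base case t = 1: h(1) = 4 = 4·(1), so 4 | h(1).
Suppose the result is true for t = k, i.e. 4 | h(k). Then
10^{k+1} − 6^{k+1} = 10·10^k − 6·6^k = 10·(10^k − 6^k) + (4)·6^k. The first term is divisible by 4 by the inductive hypothesis, and the second term (4)·6^k is divisible by 4 since 4 | 4. Hence 4 | h(k+1).
By induction, the statement is established for all t ≥ 1.
Therefore the largest such d is 4.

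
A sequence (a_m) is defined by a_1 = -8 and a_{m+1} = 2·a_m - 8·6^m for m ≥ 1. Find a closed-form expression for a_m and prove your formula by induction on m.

a_m = 2^(m + 1) - 2·6^m

Computing the first terms: a_1 = -8, a_2 = -64, a_3 = -416. This suggests a_m = 2^(m + 1) - 2·6^m.
Base step (m = 1): the formula gives -8 = -8 = a_1.
Inductive step: assume the claim holds for m = k, so a_k = 2^(k + 1) - 2·6^k.
Then a_{k+1} = 2·a_k - 8·6^k = 2·(2^(k + 1) - 2·6^k) - 8·6^k = 2^(k + 2) - 2·6^(k + 1) = 2^((k+1) + 1) - 2·6^(k+1),
which is the claimed formula at m = k+1.
By induction, the statement is established for all m ≥ 1.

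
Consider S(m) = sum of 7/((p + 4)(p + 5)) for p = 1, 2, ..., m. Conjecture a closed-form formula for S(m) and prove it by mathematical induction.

S(m) = 7m/(5(m + 5))

We claim S(m) = 7m/(5(m + 5)) for all m ≥ 1.
Base case (m = 1): S(1) = 7/30, and the closed form gives 7/30. They agree.
For the inductive step, assume it holds for an arbitrary p ≥ 1, so S(p) = 7p/(5(p + 5)).
Then S(p+1) = S(p) + (7/((p + 5)(p + 6))) = (7p/(5(p + 5))) + (7/((p + 5)(p + 6))).
Simplifying, S(p+1) = 7(p + 1)/(5(p + 6)) = 7(p+1)/(5((p+1) + 5)),
which is the closed form with m = p+1.
By the principle of mathematical induction, the result holds for all m ≥ 1.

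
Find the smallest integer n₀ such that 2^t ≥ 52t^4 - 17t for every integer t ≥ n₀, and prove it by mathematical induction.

n₀ = 25

At t = 24: 16777216 < 17251944, so the inequality fails and n₀ ≥ 25. We prove 2^t ≥ 52t^4 - 17t for all t ≥ 25.
When t = 25: 2^t = 33554432 and 52t^4 - 17t = 20312075, so 33554432 ≥ 20312075.
For the inductive step, assume it holds for an arbitrary j ≥ 25, so 2^j ≥ 52j^4 - 17j.
Then 2^(j + 1) = 2·(2^j) ≥ 2·(52j^4 - 17j).
Also, for j ≥ 25 we have 2·(52j^4 - 17j) ≥ 52(j+1)^4 - 17(j+1), since 2·(52j^4 - 17j) − (52(j+1)^4 - 17(j+1)) = 52j^4 - 208j^3 - 312j^2 - 225j - 35, which is nonnegative for all j ≥ 25.
Combining, 2^(j + 1) ≥ 52(j+1)^4 - 17(j+1).
This completes the induction.
Hence the smallest such n₀ is 25.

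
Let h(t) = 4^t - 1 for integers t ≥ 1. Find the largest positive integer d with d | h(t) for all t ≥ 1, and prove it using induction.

Computing the first values: h(1) = 3 and h(2) = 15; gcd(3, 15) = 3, so d ≤ 3.
We prove 3 | 4^t - 1 for all t ≥ 1 by induction on t.
Base case (t = 1): h(1) = 3 = 3·(1), so 3 | h(1).
Suppose the result is true for t = k, i.e. 3 | h(k). Then
4^{k+1} − 1^{k+1} = 4·4^k − 1·1^k = 4·(4^k − 1^k) + (3)·1^k. The first term is divisible by 3 by the inductive hypothesis, and the second term (3)·1^k is divisible by 3 since 3 | 3. Hence 3 | h(k+1).
By induction, the statement is established for all t ≥ 1.
Therefore the largest such d is 3.

d = 3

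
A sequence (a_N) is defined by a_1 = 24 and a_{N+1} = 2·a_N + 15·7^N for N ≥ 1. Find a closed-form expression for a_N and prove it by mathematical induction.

Computing the first terms: a_1 = 24, a_2 = 153, a_3 = 1041. This suggests a_N = 3·2^(N - 1) + 3·7^N.
When N = 1: the formula gives 24 = 24 = a_1.
Suppose the result is true for N = r, so a_r = 3·2^(r - 1) + 3·7^r.
Then a_{r+1} = 2·a_r + 15·7^r = 2·(3·2^(r - 1) + 3·7^r) + 15·7^r = 3·2^r + 3·7^(r + 1) = 3·2^((r+1) - 1) + 3·7^(r+1),
which is the claimed formula at N = r+1.
By the principle of mathematical induction, the result holds for all N ≥ 1.

a_N = 3·2^(N - 1) + 3·7^N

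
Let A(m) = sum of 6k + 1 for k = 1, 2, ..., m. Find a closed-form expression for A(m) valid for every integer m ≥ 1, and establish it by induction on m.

We claim A(m) = m(3m + 4) for all m ≥ 1.
Base step (m = 1): A(1) = 7, and the closed form gives 7. They agree.
Suppose the result is true for m = k, so A(k) = k(3k + 4).
Then A(k+1) = A(k) + (6k + 7) = (k(3k + 4)) + (6k + 7).
Simplifying, A(k+1) = (k + 1)(3k + 7) = (k+1)(3(k+1) + 4),
which is the closed form with m = k+1.
By the principle of mathematical induction, the result holds for all m ≥ 1.

A(m) = m(3m + 4)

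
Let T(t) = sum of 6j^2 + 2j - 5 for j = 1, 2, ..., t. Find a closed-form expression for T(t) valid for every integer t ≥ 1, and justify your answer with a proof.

T(t) = t(2t^2 + 4t - 3)

We claim T(t) = t(2t^2 + 4t - 3) for all t ≥ 1.
Base step (t = 1): T(1) = 3, and the closed form gives 3. They agree.
For the inductive step, assume it holds for an arbitrary j ≥ 1, so T(j) = j(2j^2 + 4j - 3).
Then T(j+1) = T(j) + (6j^2 + 14j + 3) = (j(2j^2 + 4j - 3)) + (6j^2 + 14j + 3).
Simplifying, T(j+1) = (j + 1)(2j^2 + 8j + 3) = (j+1)(2(j+1)^2 + 4(j+1) - 3),
which is the closed form with t = j+1.
This completes the induction.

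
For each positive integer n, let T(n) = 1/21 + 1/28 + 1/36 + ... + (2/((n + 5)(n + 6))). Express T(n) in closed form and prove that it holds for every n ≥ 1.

We claim T(n) = n/(3(n + 6)) for all n ≥ 1.
Base step (n = 1): T(1) = 1/21, and the closed form gives 1/21. They agree.
Inductive step: assume the claim holds for n = r, so T(r) = r/(3(r + 6)).
Then T(r+1) = T(r) + (2/((r + 6)(r + 7))) = (r/(3(r + 6))) + (2/((r + 6)(r + 7))).
Simplifying, T(r+1) = (r + 1)/(3(r + 7)) = (r+1)/(3((r+1) + 6)),
which is the closed form with n = r+1.
This completes the induction.

T(n) = n/(3(n + 6))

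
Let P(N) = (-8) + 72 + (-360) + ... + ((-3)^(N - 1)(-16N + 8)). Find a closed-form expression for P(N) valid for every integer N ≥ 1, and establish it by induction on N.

P(N) = (-3)^N(4N - 1) + 1

We claim P(N) = (-3)^N(4N - 1) + 1 for all N ≥ 1.
Base case (N = 1): P(1) = -8, and the closed form gives -8. They agree.
For the inductive step, assume it holds for an arbitrary r ≥ 1, so P(r) = (-3)^r(4r - 1) + 1.
Then P(r+1) = P(r) + ((-3)^r(-16r - 8)) = ((-3)^r(4r - 1) + 1) + ((-3)^r(-16r - 8)).
Simplifying, P(r+1) = -12(-3)^r·r - 9(-3)^r + 1 = (-3)^(r+1)(4(r+1) - 1) + 1,
which is the closed form with N = r+1.
This completes the induction.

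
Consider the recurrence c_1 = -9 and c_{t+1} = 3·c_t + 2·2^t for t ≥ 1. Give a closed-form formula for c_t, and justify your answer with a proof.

Computing the first terms: c_1 = -9, c_2 = -23, c_3 = -61. This suggests c_t = -2^(t + 1) - 5·3^(t - 1).
Base case (t = 1): the formula gives -9 = -9 = c_1.
For the inductive step, assume it holds for an arbitrary m ≥ 1, so c_m = -2^(m + 1) - 5·3^(m - 1).
Then c_{m+1} = 3·c_m + 2·2^m = 3·(-2^(m + 1) - 5·3^(m - 1)) + 2·2^m = -2^(m + 2) - 5·3^m = -2^((m+1) + 1) - 5·3^((m+1) - 1),
which is the claimed formula at t = m+1.
By induction, the statement is established for all t ≥ 1.

c_t = -2^(t + 1) - 5·3^(t - 1)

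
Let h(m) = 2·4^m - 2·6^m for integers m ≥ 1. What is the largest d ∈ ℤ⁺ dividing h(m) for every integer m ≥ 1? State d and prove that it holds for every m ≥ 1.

Computing the first values: h(1) = -4 and h(2) = -40; gcd(-4, -40) = 4, so d ≤ 4.
We prove 4 | 2·4^m - 2·6^m for all m ≥ 1 by induction on m.
For the base case m = 1: h(1) = -4 = 4·(-1), so 4 | h(1).
Inductive step: assume the claim holds for m = k, i.e. 4 | h(k). Then
h(k+1) − 6·h(k) = (2·4^(k+1) - 2·6^(k+1)) − 6·(2·4^k - 2·6^k) = (2)·4^k·(4 − 6) = (-4)·4^k. Since 4 | h(k) by the inductive hypothesis, 4 | 6·h(k); and 4 | -4 since -4 = 4·-1. Therefore 4 | h(k+1).
By the principle of mathematical induction, the result holds for all m ≥ 1.
Therefore the largest such d is 4.

d = 4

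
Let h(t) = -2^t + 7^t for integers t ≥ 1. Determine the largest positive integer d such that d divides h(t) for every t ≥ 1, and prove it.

d = 5

Computing the first values: h(1) = 5 and h(2) = 45; gcd(5, 45) = 5, so d ≤ 5.
We prove 5 | -2^t + 7^t for all t ≥ 1 by induction on t.
Base step (t = 1): h(1) = 5 = 5·(1), so 5 | h(1).
For the inductive step, assume it holds for an arbitrary i ≥ 1, i.e. 5 | h(i). Then
7^{i+1} − 2^{i+1} = 7·7^i − 2·2^i = 7·(7^i − 2^i) + (5)·2^i. The first term is divisible by 5 by the inductive hypothesis, and the second term (5)·2^i is divisible by 5 since 5 | 5. Hence 5 | h(i+1).
By the principle of mathematical induction, the result holds for all t ≥ 1.
Therefore the largest such d is 5.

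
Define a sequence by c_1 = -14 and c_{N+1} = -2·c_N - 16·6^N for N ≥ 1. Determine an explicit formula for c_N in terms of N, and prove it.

Computing the first terms: c_1 = -14, c_2 = -68, c_3 = -440. This suggests c_N = (-2)^N - 2·6^N.
For the base case N = 1: the formula gives -14 = -14 = c_1.
Suppose the result is true for N = i, so c_i = (-2)^i - 2·6^i.
Then c_{i+1} = -2·c_i - 16·6^i = -2·((-2)^i - 2·6^i) - 16·6^i = (-2)^(i + 1) - 2·6^(i + 1),
which is the claimed formula at N = i+1.
Hence, by induction on N, the claim holds for every N ≥ 1.

c_N = (-2)^N - 2·6^N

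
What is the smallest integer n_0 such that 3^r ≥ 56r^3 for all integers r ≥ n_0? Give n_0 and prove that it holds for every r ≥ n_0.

n_0 = 10

At r = 9: 19683 < 40824, so the inequality fails and n_0 ≥ 10. We prove 3^r ≥ 56r^3 for all r ≥ 10.
For the base case r = 10: 3^r = 59049 and 56r^3 = 56000, so 59049 ≥ 56000.
Inductive step: assume the claim holds for r = k, so 3^k ≥ 56k^3.
Then 3^(k + 1) = 3·(3^k) ≥ 3·(56k^3).
Also, for k ≥ 10 we have 3·(56k^3) ≥ 56(k+1)^3, since 3 ≥ (1 + 1/k)^3 for all k ≥ 10.
Combining, 3^(k + 1) ≥ 56(k+1)^3.
This completes the induction.
Hence the smallest such n_0 is 10.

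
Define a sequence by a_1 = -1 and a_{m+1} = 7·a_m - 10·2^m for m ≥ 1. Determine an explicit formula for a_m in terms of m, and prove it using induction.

a_m = 2^(m + 1) - 5·7^(m - 1)

Computing the first terms: a_1 = -1, a_2 = -27, a_3 = -229. This suggests a_m = 2^(m + 1) - 5·7^(m - 1).
For the base case m = 1: the formula gives -1 = -1 = a_1.
Inductive step: suppose the statement holds for some j ≥ 1, so a_j = 2^(j + 1) - 5·7^(j - 1).
Then a_{j+1} = 7·a_j - 10·2^j = 7·(2^(j + 1) - 5·7^(j - 1)) - 10·2^j = 2^(j + 2) - 5·7^j = 2^((j+1) + 1) - 5·7^((j+1) - 1),
which is the claimed formula at m = j+1.
By induction, the statement is established for all m ≥ 1.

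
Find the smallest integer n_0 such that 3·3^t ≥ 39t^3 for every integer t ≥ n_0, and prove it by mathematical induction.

At t = 8: 19683 < 19968, so the inequality fails and n_0 ≥ 9. We prove 3·3^t ≥ 39t^3 for all t ≥ 9.
For the base case t = 9: 3·3^t = 59049 and 39t^3 = 28431, so 59049 ≥ 28431.
Inductive step: suppose the statement holds for some k ≥ 9, so 3·3^k ≥ 39k^3.
Then 3·3^(k + 1) = 3·(3·3^k) ≥ 3·(39k^3).
Also, for k ≥ 9 we have 3·(39k^3) ≥ 39(k+1)^3, since 3 ≥ (1 + 1/k)^3 for all k ≥ 9.
Combining, 3·3^(k + 1) ≥ 39(k+1)^3.
This completes the induction.
Hence the smallest such n_0 is 9.

n_0 = 9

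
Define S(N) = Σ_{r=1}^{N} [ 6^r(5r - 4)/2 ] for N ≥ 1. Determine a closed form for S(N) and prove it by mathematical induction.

S(N) = 3·6^N(N - 1) + 3

We claim S(N) = 3·6^N(N - 1) + 3 for all N ≥ 1.
When N = 1: S(1) = 3, and the closed form gives 3. They agree.
For the inductive step, assume it holds for an arbitrary r ≥ 1, so S(r) = 3·6^r(r - 1) + 3.
Then S(r+1) = S(r) + (6^r(15r + 3)) = (3·6^r(r - 1) + 3) + (6^r(15r + 3)).
Simplifying, S(r+1) = 18·6^r·r + 3 = 3·6^(r+1)((r+1) - 1) + 3,
which is the closed form with N = r+1.
This completes the induction.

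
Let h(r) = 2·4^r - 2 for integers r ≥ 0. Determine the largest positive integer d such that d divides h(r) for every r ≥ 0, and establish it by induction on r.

d = 6

Computing the first values: h(0) = 0 and h(1) = 6; gcd(0, 6) = 6, so d ≤ 6.
We prove 6 | 2·4^r - 2 for all r ≥ 0 by induction on r.
For the base case r = 0: h(0) = 0 = 6·(0), so 6 | h(0).
Inductive step: suppose the statement holds for some p ≥ 0, i.e. 6 | h(p). Then
h(p+1) = 2·4^(p+1) - 2 = 4·(2·4^p - 2) + 6 = 4·h(p) + 6. The first term is divisible by 6 by the inductive hypothesis, and 6 is divisible by 6. Hence 6 | h(p+1).
Hence, by induction on r, the claim holds for every r ≥ 0.
Therefore the largest such d is 6.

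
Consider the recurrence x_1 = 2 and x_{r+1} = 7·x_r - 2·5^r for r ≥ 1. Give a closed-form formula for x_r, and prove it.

x_r = 5^r - 3·7^(r - 1)

Computing the first terms: x_1 = 2, x_2 = 4, x_3 = -22. This suggests x_r = 5^r - 3·7^(r - 1).
Base step (r = 1): the formula gives 2 = 2 = x_1.
For the inductive step, assume it holds for an arbitrary m ≥ 1, so x_m = 5^m - 3·7^(m - 1).
Then x_{m+1} = 7·x_m - 2·5^m = 7·(5^m - 3·7^(m - 1)) - 2·5^m = 5^(m + 1) - 3·7^m = 5^(m+1) - 3·7^((m+1) - 1),
which is the claimed formula at r = m+1.
Hence, by induction on r, the claim holds for every r ≥ 1.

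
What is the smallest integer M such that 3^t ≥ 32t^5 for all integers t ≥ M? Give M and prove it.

M = 16

At t = 15: 14348907 < 24300000, so the inequality fails and M ≥ 16. We prove 3^t ≥ 32t^5 for all t ≥ 16.
When t = 16: 3^t = 43046721 and 32t^5 = 33554432, so 43046721 ≥ 33554432.
For the inductive step, assume it holds for an arbitrary i ≥ 16, so 3^i ≥ 32i^5.
Then 3^(i + 1) = 3·(3^i) ≥ 3·(32i^5).
Also, for i ≥ 16 we have 3·(32i^5) ≥ 32(i+1)^5, since 3 ≥ (1 + 1/i)^5 for all i ≥ 16.
Combining, 3^(i + 1) ≥ 32(i+1)^5.
This completes the induction.
Hence the smallest such M is 16.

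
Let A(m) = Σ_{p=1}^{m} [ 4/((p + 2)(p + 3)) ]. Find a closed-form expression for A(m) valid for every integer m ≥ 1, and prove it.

We claim A(m) = 4m/(3(m + 3)) for all m ≥ 1.
Base step (m = 1): A(1) = 1/3, and the closed form gives 1/3. They agree.
Suppose the result is true for m = p, so A(p) = 4p/(3(p + 3)).
Then A(p+1) = A(p) + (4/((p + 3)(p + 4))) = (4p/(3(p + 3))) + (4/((p + 3)(p + 4))).
Simplifying, A(p+1) = 4(p + 1)/(3(p + 4)) = 4(p+1)/(3((p+1) + 3)),
which is the closed form with m = p+1.
This completes the induction.

A(m) = 4m/(3(m + 3))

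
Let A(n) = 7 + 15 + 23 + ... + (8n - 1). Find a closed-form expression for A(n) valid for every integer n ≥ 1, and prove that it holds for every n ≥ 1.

We claim A(n) = n(4n + 3) for all n ≥ 1.
Base case (n = 1): A(1) = 7, and the closed form gives 7. They agree.
Inductive step: assume the claim holds for n = m, so A(m) = m(4m + 3).
Then A(m+1) = A(m) + (8m + 7) = (m(4m + 3)) + (8m + 7).
Simplifying, A(m+1) = (m + 1)(4m + 7) = (m+1)(4(m+1) + 3),
which is the closed form with n = m+1.
By induction, the statement is established for all n ≥ 1.

A(n) = n(4n + 3)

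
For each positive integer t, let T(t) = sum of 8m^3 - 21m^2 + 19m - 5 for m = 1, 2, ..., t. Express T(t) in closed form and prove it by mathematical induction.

T(t) = t(2t^3 - 3t^2 + t + 1)

We claim T(t) = t(2t^3 - 3t^2 + t + 1) for all t ≥ 1.
For the base case t = 1: T(1) = 1, and the closed form gives 1. They agree.
Inductive step: assume the claim holds for t = m, so T(m) = m(2m^3 - 3m^2 + m + 1).
Then T(m+1) = T(m) + (8m^3 + 3m^2 + m + 1) = (m(2m^3 - 3m^2 + m + 1)) + (8m^3 + 3m^2 + m + 1).
Simplifying, T(m+1) = (m + 1)(2m^3 + 3m^2 + m + 1) = (m+1)(2(m+1)^3 - 3(m+1)^2 + (m+1) + 1),
which is the closed form with t = m+1.
By the principle of mathematical induction, the result holds for all t ≥ 1.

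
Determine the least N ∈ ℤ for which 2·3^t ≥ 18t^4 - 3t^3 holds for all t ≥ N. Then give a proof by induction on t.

N = 11

At t = 10: 118098 < 177000, so the inequality fails and N ≥ 11. We prove 2·3^t ≥ 18t^4 - 3t^3 for all t ≥ 11.
For the base case t = 11: 2·3^t = 354294 and 18t^4 - 3t^3 = 259545, so 354294 ≥ 259545.
Suppose the result is true for t = p, so 2·3^p ≥ 18p^4 - 3p^3.
Then 2·3^(p + 1) = 3·(2·3^p) ≥ 3·(18p^4 - 3p^3).
Also, for p ≥ 11 we have 3·(18p^4 - 3p^3) ≥ 18(p+1)^4 - 3(p+1)^3, since 3·(18p^4 - 3p^3) − (18(p+1)^4 - 3(p+1)^3) = 36p^4 - 78p^3 - 99p^2 - 63p - 15, which is nonnegative for all p ≥ 11.
Combining, 2·3^(p + 1) ≥ 18(p+1)^4 - 3(p+1)^3.
Hence, by induction on t, the claim holds for every t ≥ 11.
Hence the smallest such N is 11.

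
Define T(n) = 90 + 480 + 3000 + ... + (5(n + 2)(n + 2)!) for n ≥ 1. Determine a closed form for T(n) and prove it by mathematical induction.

We claim T(n) = 5(n + 3)! - 30 for all n ≥ 1.
Base step (n = 1): T(1) = 90, and the closed form gives 90. They agree.
For the inductive step, assume it holds for an arbitrary i ≥ 1, so T(i) = 5(i + 3)! - 30.
Then T(i+1) = T(i) + (5(i + 3)(i + 3)!) = (5(i + 3)! - 30) + (5(i + 3)(i + 3)!).
Simplifying, T(i+1) = 5((i+1) + 3)! - 30,
which is the closed form with n = i+1.
By induction, the statement is established for all n ≥ 1.

T(n) = 5(n + 3)! - 30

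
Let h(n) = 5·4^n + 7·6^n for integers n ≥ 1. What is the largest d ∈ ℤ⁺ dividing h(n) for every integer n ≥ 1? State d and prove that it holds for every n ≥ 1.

d = 2

Computing the first values: h(1) = 62 and h(2) = 332; gcd(62, 332) = 2, so d ≤ 2.
We prove 2 | 5·4^n + 7·6^n for all n ≥ 1 by induction on n.
When n = 1: h(1) = 62 = 2·(31), so 2 | h(1).
Inductive step: suppose the statement holds for some r ≥ 1, i.e. 2 | h(r). Then
h(r+1) − 6·h(r) = (5·4^(r+1) + 7·6^(r+1)) − 6·(5·4^r + 7·6^r) = (5)·4^r·(4 − 6) = (-10)·4^r. Since 2 | h(r) by the inductive hypothesis, 2 | 6·h(r); and 2 | -10 since -10 = 2·-5. Therefore 2 | h(r+1).
Hence, by induction on n, the claim holds for every n ≥ 1.
Therefore the largest such d is 2.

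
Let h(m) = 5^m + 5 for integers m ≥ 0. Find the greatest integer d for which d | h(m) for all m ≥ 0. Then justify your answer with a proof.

d = 2

Computing the first values: h(0) = 6 and h(1) = 10; gcd(6, 10) = 2, so d ≤ 2.
We prove 2 | 5^m + 5 for all m ≥ 0 by induction on m.
Base case (m = 0): h(0) = 6 = 2·(3), so 2 | h(0).
Inductive step: suppose the statement holds for some i ≥ 0, i.e. 2 | h(i). Then
h(i+1) = 5^(i+1) + 5 = 5·(5^i + 5) - 20 = 5·h(i) - 20. The first term is divisible by 2 by the inductive hypothesis, and -20 is divisible by 2. Hence 2 | h(i+1).
Hence, by induction on m, the claim holds for every m ≥ 0.
Therefore the largest such d is 2.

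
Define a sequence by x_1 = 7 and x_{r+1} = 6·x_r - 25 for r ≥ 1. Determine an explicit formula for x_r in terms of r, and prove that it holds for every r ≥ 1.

Computing the first terms: x_1 = 7, x_2 = 17, x_3 = 77. This suggests x_r = 2·6^(r - 1) + 5.
Base step (r = 1): the formula gives 7 = 7 = x_1.
For the inductive step, assume it holds for an arbitrary j ≥ 1, so x_j = 2·6^(j - 1) + 5.
Then x_{j+1} = 6·x_j - 25 = 6·(2·6^(j - 1) + 5) - 25 = 2·6^j + 5 = 2·6^((j+1) - 1) + 5,
which is the claimed formula at r = j+1.
By induction, the statement is established for all r ≥ 1.

x_r = 2·6^(r - 1) + 5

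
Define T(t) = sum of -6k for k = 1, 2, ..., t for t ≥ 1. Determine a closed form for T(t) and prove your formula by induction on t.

T(t) = -3t(t + 1)

We claim T(t) = -3t(t + 1) for all t ≥ 1.
Base case (t = 1): T(1) = -6, and the closed form gives -6. They agree.
Inductive step: assume the claim holds for t = k, so T(k) = 3k(-k - 1).
Then T(k+1) = T(k) + (-6k - 6) = (3k(-k - 1)) + (-6k - 6).
Simplifying, T(k+1) = -3(k + 1)(k + 2) = -3(k+1)((k+1) + 1),
which is the closed form with t = k+1.
By the principle of mathematical induction, the result holds for all t ≥ 1.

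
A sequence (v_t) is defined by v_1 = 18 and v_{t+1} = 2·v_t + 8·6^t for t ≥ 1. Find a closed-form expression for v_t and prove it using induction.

Computing the first terms: v_1 = 18, v_2 = 84, v_3 = 456. This suggests v_t = 3·2^t + 2·6^t.
Base case (t = 1): the formula gives 18 = 18 = v_1.
Suppose the result is true for t = k, so v_k = 3·2^k + 2·6^k.
Then v_{k+1} = 2·v_k + 8·6^k = 2·(3·2^k + 2·6^k) + 8·6^k = 3·2^(k + 1) + 2·6^(k + 1),
which is the claimed formula at t = k+1.
By the principle of mathematical induction, the result holds for all t ≥ 1.

v_t = 3·2^t + 2·6^t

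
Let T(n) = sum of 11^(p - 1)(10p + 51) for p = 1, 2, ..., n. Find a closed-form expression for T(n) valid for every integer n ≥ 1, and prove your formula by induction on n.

We claim T(n) = 11^n(n + 5) - 5 for all n ≥ 1.
Base step (n = 1): T(1) = 61, and the closed form gives 61. They agree.
Inductive step: assume the claim holds for n = p, so T(p) = 11^p(p + 5) - 5.
Then T(p+1) = T(p) + (11^p(10p + 61)) = (11^p(p + 5) - 5) + (11^p(10p + 61)).
Simplifying, T(p+1) = 11·11^p·p + 66·11^p - 5 = 11^(p+1)((p+1) + 5) - 5,
which is the closed form with n = p+1.
By induction, the statement is established for all n ≥ 1.

T(n) = 11^n(n + 5) - 5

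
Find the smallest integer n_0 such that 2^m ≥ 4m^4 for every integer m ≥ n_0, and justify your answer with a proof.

At m = 18: 262144 < 419904, so the inequality fails and n_0 ≥ 19. We prove 2^m ≥ 4m^4 for all m ≥ 19.
When m = 19: 2^m = 524288 and 4m^4 = 521284, so 524288 ≥ 521284.
Inductive step: suppose the statement holds for some i ≥ 19, so 2^i ≥ 4i^4.
Then 2^(i + 1) = 2·(2^i) ≥ 2·(4i^4).
Also, for i ≥ 19 we have 2·(4i^4) ≥ 4(i+1)^4, since 2 ≥ (1 + 1/i)^4 for all i ≥ 19.
Combining, 2^(i + 1) ≥ 4(i+1)^4.
By induction, the statement is established for all m ≥ 19.
Hence the smallest such n_0 is 19.

n_0 = 19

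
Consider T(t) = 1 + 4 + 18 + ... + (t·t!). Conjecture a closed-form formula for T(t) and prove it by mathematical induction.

T(t) = (t + 1)! - 1

We claim T(t) = (t + 1)! - 1 for all t ≥ 1.
When t = 1: T(1) = 1, and the closed form gives 1. They agree.
For the inductive step, assume it holds for an arbitrary i ≥ 1, so T(i) = (i + 1)! - 1.
Then T(i+1) = T(i) + ((i + 1)(i + 1)!) = ((i + 1)! - 1) + ((i + 1)(i + 1)!).
Simplifying, T(i+1) = ((i+1) + 1)! - 1,
which is the closed form with t = i+1.
Hence, by induction on t, the claim holds for every t ≥ 1.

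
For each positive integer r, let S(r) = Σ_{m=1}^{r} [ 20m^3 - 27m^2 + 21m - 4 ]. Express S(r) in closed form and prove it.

We claim S(r) = r(5r^3 + r^2 + 2r + 2) for all r ≥ 1.
Base case (r = 1): S(1) = 10, and the closed form gives 10. They agree.
Inductive step: suppose the statement holds for some m ≥ 1, so S(m) = m(5m^3 + m^2 + 2m + 2).
Then S(m+1) = S(m) + (20m^3 + 33m^2 + 27m + 10) = (m(5m^3 + m^2 + 2m + 2)) + (20m^3 + 33m^2 + 27m + 10).
Simplifying, S(m+1) = (m + 1)(5m^3 + 16m^2 + 19m + 10) = (m+1)(5(m+1)^3 + (m+1)^2 + 2(m+1) + 2),
which is the closed form with r = m+1.
Hence, by induction on r, the claim holds for every r ≥ 1.

S(r) = r(5r^3 + r^2 + 2r + 2)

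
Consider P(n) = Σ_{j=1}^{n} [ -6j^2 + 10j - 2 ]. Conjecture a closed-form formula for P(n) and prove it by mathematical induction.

We claim P(n) = -2n(n^2 - n - 1) for all n ≥ 1.
Base case (n = 1): P(1) = 2, and the closed form gives 2. They agree.
Suppose the result is true for n = j, so P(j) = 2j(-j^2 + j + 1).
Then P(j+1) = P(j) + (-6j^2 - 2j + 2) = (2j(-j^2 + j + 1)) + (-6j^2 - 2j + 2).
Simplifying, P(j+1) = -2(j + 1)(j^2 + j - 1) = -2(j+1)((j+1)^2 - (j+1) - 1),
which is the closed form with n = j+1.
This completes the induction.

P(n) = -2n(n^2 - n - 1)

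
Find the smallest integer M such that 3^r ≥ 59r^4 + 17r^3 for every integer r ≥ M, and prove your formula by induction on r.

M = 14

At r = 13: 1594323 < 1722448, so the inequality fails and M ≥ 14. We prove 3^r ≥ 59r^4 + 17r^3 for all r ≥ 14.
When r = 14: 3^r = 4782969 and 59r^4 + 17r^3 = 2313192, so 4782969 ≥ 2313192.
Inductive step: assume the claim holds for r = m, so 3^m ≥ 59m^4 + 17m^3.
Then 3^(m + 1) = 3·(3^m) ≥ 3·(59m^4 + 17m^3).
Also, for m ≥ 14 we have 3·(59m^4 + 17m^3) ≥ 59(m+1)^4 + 17(m+1)^3, since 3·(59m^4 + 17m^3) − (59(m+1)^4 + 17(m+1)^3) = 118m^4 - 202m^3 - 405m^2 - 287m - 76, which is nonnegative for all m ≥ 14.
Combining, 3^(m + 1) ≥ 59(m+1)^4 + 17(m+1)^3.
By induction, the statement is established for all r ≥ 14.
Hence the smallest such M is 14.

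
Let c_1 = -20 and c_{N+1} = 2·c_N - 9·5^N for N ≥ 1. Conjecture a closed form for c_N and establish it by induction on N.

Computing the first terms: c_1 = -20, c_2 = -85, c_3 = -395. This suggests c_N = -5·2^(N - 1) - 3·5^N.
When N = 1: the formula gives -20 = -20 = c_1.
For the inductive step, assume it holds for an arbitrary m ≥ 1, so c_m = -5·2^(m - 1) - 3·5^m.
Then c_{m+1} = 2·c_m - 9·5^m = 2·(-5·2^(m - 1) - 3·5^m) - 9·5^m = -5·2^m - 3·5^(m + 1) = -5·2^((m+1) - 1) - 3·5^(m+1),
which is the claimed formula at N = m+1.
By induction, the statement is established for all N ≥ 1.

c_N = -5·2^(N - 1) - 3·5^N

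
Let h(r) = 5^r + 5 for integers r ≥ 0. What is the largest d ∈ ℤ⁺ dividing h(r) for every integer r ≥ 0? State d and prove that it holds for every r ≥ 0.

Computing the first values: h(0) = 6 and h(1) = 10; gcd(6, 10) = 2, so d ≤ 2.
We prove 2 | 5^r + 5 for all r ≥ 0 by induction on r.
Base step (r = 0): h(0) = 6 = 2·(3), so 2 | h(0).
For the inductive step, assume it holds for an arbitrary j ≥ 0, i.e. 2 | h(j). Then
h(j+1) = 5^(j+1) + 5 = 5·(5^j + 5) - 20 = 5·h(j) - 20. The first term is divisible by 2 by the inductive hypothesis, and -20 is divisible by 2. Hence 2 | h(j+1).
By induction, the statement is established for all r ≥ 0.
Therefore the largest such d is 2.

d = 2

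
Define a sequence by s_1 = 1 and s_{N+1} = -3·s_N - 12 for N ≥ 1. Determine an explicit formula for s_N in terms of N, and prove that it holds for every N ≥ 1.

s_N = 4(-3)^(N - 1) - 3

Computing the first terms: s_1 = 1, s_2 = -15, s_3 = 33. This suggests s_N = 4(-3)^(N - 1) - 3.
For the base case N = 1: the formula gives 1 = 1 = s_1.
Inductive step: suppose the statement holds for some i ≥ 1, so s_i = 4(-3)^(i - 1) - 3.
Then s_{i+1} = -3·s_i - 12 = -3·(4(-3)^(i - 1) - 3) - 12 = 4(-3)^i - 3 = 4(-3)^((i+1) - 1) - 3,
which is the claimed formula at N = i+1.
This completes the induction.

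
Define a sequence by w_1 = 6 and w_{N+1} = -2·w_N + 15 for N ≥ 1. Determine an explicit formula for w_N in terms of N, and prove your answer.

w_N = (-2)^(N - 1) + 5

Computing the first terms: w_1 = 6, w_2 = 3, w_3 = 9. This suggests w_N = (-2)^(N - 1) + 5.
Base step (N = 1): the formula gives 6 = 6 = w_1.
Suppose the result is true for N = p, so w_p = (-2)^(p - 1) + 5.
Then w_{p+1} = -2·w_p + 15 = -2·((-2)^(p - 1) + 5) + 15 = (-2)^p + 5 = (-2)^((p+1) - 1) + 5,
which is the claimed formula at N = p+1.
This completes the induction.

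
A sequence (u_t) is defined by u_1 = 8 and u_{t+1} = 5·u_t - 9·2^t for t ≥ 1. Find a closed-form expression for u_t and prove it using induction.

u_t = 3·2^t + 2·5^(t - 1)

Computing the first terms: u_1 = 8, u_2 = 22, u_3 = 74. This suggests u_t = 3·2^t + 2·5^(t - 1).
When t = 1: the formula gives 8 = 8 = u_1.
For the inductive step, assume it holds for an arbitrary r ≥ 1, so u_r = 3·2^r + 2·5^(r - 1).
Then u_{r+1} = 5·u_r - 9·2^r = 5·(3·2^r + 2·5^(r - 1)) - 9·2^r = 3·2^(r + 1) + 2·5^r = 3·2^(r+1) + 2·5^((r+1) - 1),
which is the claimed formula at t = r+1.
By the principle of mathematical induction, the result holds for all t ≥ 1.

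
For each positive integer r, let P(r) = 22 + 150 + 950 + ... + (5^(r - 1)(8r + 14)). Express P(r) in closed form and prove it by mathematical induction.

P(r) = 5^r(2r + 3) - 3

We claim P(r) = 5^r(2r + 3) - 3 for all r ≥ 1.
Base case (r = 1): P(1) = 22, and the closed form gives 22. They agree.
Suppose the result is true for r = j, so P(j) = 5^j(2j + 3) - 3.
Then P(j+1) = P(j) + (5^j(8j + 22)) = (5^j(2j + 3) - 3) + (5^j(8j + 22)).
Simplifying, P(j+1) = 10·5^j·j + 25·5^j - 3 = 5^(j+1)(2(j+1) + 3) - 3,
which is the closed form with r = j+1.
This completes the induction.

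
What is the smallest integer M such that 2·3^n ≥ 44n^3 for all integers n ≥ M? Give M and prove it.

At n = 8: 13122 < 22528, so the inequality fails and M ≥ 9. We prove 2·3^n ≥ 44n^3 for all n ≥ 9.
Base step (n = 9): 2·3^n = 39366 and 44n^3 = 32076, so 39366 ≥ 32076.
Inductive step: suppose the statement holds for some j ≥ 9, so 2·3^j ≥ 44j^3.
Then 2·3^(j + 1) = 3·(2·3^j) ≥ 3·(44j^3).
Also, for j ≥ 9 we have 3·(44j^3) ≥ 44(j+1)^3, since 3 ≥ (1 + 1/j)^3 for all j ≥ 9.
Combining, 2·3^(j + 1) ≥ 44(j+1)^3.
This completes the induction.
Hence the smallest such M is 9.

M = 9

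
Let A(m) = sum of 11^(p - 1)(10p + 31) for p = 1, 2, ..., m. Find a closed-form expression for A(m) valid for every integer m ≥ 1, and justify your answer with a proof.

We claim A(m) = 11^m(m + 3) - 3 for all m ≥ 1.
Base step (m = 1): A(1) = 41, and the closed form gives 41. They agree.
Suppose the result is true for m = p, so A(p) = 11^p(p + 3) - 3.
Then A(p+1) = A(p) + (11^p(10p + 41)) = (11^p(p + 3) - 3) + (11^p(10p + 41)).
Simplifying, A(p+1) = 11·11^p·p + 44·11^p - 3 = 11^(p+1)((p+1) + 3) - 3,
which is the closed form with m = p+1.
Hence, by induction on m, the claim holds for every m ≥ 1.

A(m) = 11^m(m + 3) - 3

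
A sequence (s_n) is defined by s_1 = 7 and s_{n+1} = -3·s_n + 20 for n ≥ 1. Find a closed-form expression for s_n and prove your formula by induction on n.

Computing the first terms: s_1 = 7, s_2 = -1, s_3 = 23. This suggests s_n = 2(-3)^(n - 1) + 5.
Base step (n = 1): the formula gives 7 = 7 = s_1.
Inductive step: suppose the statement holds for some p ≥ 1, so s_p = 2(-3)^(p - 1) + 5.
Then s_{p+1} = -3·s_p + 20 = -3·(2(-3)^(p - 1) + 5) + 20 = 2(-3)^p + 5 = 2(-3)^((p+1) - 1) + 5,
which is the claimed formula at n = p+1.
Hence, by induction on n, the claim holds for every n ≥ 1.

s_n = 2(-3)^(n - 1) + 5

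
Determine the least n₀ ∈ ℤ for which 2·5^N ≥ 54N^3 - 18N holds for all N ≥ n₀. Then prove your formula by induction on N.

n₀ = 6

At N = 5: 6250 < 6660, so the inequality fails and n₀ ≥ 6. We prove 2·5^N ≥ 54N^3 - 18N for all N ≥ 6.
When N = 6: 2·5^N = 31250 and 54N^3 - 18N = 11556, so 31250 ≥ 11556.
Suppose the result is true for N = i, so 2·5^i ≥ 54i^3 - 18i.
Then 2·5^(i + 1) = 5·(2·5^i) ≥ 5·(54i^3 - 18i).
Also, for i ≥ 6 we have 5·(54i^3 - 18i) ≥ 54(i+1)^3 - 18(i+1), since 5·(54i^3 - 18i) − (54(i+1)^3 - 18(i+1)) = 216i^3 - 162i^2 - 234i - 36, which is nonnegative for all i ≥ 6.
Combining, 2·5^(i + 1) ≥ 54(i+1)^3 - 18(i+1).
By the principle of mathematical induction, the result holds for all N ≥ 6.
Hence the smallest such n₀ is 6.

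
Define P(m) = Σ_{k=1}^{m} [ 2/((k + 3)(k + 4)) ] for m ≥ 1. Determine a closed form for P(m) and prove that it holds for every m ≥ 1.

P(m) = m/(2(m + 4))

We claim P(m) = m/(2(m + 4)) for all m ≥ 1.
Base step (m = 1): P(1) = 1/10, and the closed form gives 1/10. They agree.
Inductive step: assume the claim holds for m = k, so P(k) = k/(2(k + 4)).
Then P(k+1) = P(k) + (2/((k + 4)(k + 5))) = (k/(2(k + 4))) + (2/((k + 4)(k + 5))).
Simplifying, P(k+1) = (k + 1)/(2(k + 5)) = (k+1)/(2((k+1) + 4)),
which is the closed form with m = k+1.
By induction, the statement is established for all m ≥ 1.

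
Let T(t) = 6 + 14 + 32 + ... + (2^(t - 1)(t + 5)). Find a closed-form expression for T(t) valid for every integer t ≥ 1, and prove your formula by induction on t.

T(t) = 2^t(t + 4) - 4

We claim T(t) = 2^t(t + 4) - 4 for all t ≥ 1.
When t = 1: T(1) = 6, and the closed form gives 6. They agree.
Inductive step: assume the claim holds for t = i, so T(i) = 2^i(i + 4) - 4.
Then T(i+1) = T(i) + (2^i(i + 6)) = (2^i(i + 4) - 4) + (2^i(i + 6)).
Simplifying, T(i+1) = 2·2^i·i + 10·2^i - 4 = 2^(i+1)((i+1) + 4) - 4,
which is the closed form with t = i+1.
By the principle of mathematical induction, the result holds for all t ≥ 1.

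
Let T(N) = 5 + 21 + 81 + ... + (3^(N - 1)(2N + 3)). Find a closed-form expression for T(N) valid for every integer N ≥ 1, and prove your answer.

T(N) = 3^N(N + 1) - 1

We claim T(N) = 3^N(N + 1) - 1 for all N ≥ 1.
When N = 1: T(1) = 5, and the closed form gives 5. They agree.
Inductive step: assume the claim holds for N = j, so T(j) = 3^j(j + 1) - 1.
Then T(j+1) = T(j) + (3^j(2j + 5)) = (3^j(j + 1) - 1) + (3^j(2j + 5)).
Simplifying, T(j+1) = 3·3^j·j + 6·3^j - 1 = 3^(j+1)((j+1) + 1) - 1,
which is the closed form with N = j+1.
Hence, by induction on N, the claim holds for every N ≥ 1.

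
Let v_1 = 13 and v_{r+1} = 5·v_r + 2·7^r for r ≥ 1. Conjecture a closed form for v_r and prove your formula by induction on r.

Computing the first terms: v_1 = 13, v_2 = 79, v_3 = 493. This suggests v_r = 6·5^(r - 1) + 7^r.
Base case (r = 1): the formula gives 13 = 13 = v_1.
Suppose the result is true for r = m, so v_m = 6·5^(m - 1) + 7^m.
Then v_{m+1} = 5·v_m + 2·7^m = 5·(6·5^(m - 1) + 7^m) + 2·7^m = 6·5^m + 7^(m + 1) = 6·5^((m+1) - 1) + 7^(m+1),
which is the claimed formula at r = m+1.
Hence, by induction on r, the claim holds for every r ≥ 1.

v_r = 6·5^(r - 1) + 7^r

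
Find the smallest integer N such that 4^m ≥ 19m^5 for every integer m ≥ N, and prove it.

N = 11

At m = 10: 1048576 < 1900000, so the inequality fails and N ≥ 11. We prove 4^m ≥ 19m^5 for all m ≥ 11.
When m = 11: 4^m = 4194304 and 19m^5 = 3059969, so 4194304 ≥ 3059969.
Suppose the result is true for m = r, so 4^r ≥ 19r^5.
Then 4^(r + 1) = 4·(4^r) ≥ 4·(19r^5).
Also, for r ≥ 11 we have 4·(19r^5) ≥ 19(r+1)^5, since 4 ≥ (1 + 1/r)^5 for all r ≥ 11.
Combining, 4^(r + 1) ≥ 19(r+1)^5.
This completes the induction.
Hence the smallest such N is 11.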